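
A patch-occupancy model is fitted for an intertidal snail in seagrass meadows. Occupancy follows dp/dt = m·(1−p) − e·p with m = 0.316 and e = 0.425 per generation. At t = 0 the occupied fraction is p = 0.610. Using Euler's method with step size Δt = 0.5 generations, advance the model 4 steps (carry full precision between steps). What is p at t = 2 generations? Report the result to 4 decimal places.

0.4553

Update rule: p ← p + [m·(1−p) − e·p]·Δt with Δt = 0.5.
t = 0.5: p = 0.61000 + (-0.06800) = 0.54200
t = 1: p = 0.54200 + (-0.04281) = 0.49919
t = 1.5: p = 0.49919 + (-0.02695) = 0.47224
t = 2: p = 0.47224 + (-0.01696) = 0.45527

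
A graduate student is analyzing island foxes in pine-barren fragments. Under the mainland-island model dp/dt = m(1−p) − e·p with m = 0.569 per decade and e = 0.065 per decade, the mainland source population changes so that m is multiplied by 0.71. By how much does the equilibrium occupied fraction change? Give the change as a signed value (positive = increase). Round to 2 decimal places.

-0.04

Before: p* = 0.569/(0.569+0.065) = 0.8975.
After: m = 0.40399, e = 0.065; p* = 0.40399/0.4690 = 0.8614.
Δp* = 0.8614 − 0.8975 = -0.0361.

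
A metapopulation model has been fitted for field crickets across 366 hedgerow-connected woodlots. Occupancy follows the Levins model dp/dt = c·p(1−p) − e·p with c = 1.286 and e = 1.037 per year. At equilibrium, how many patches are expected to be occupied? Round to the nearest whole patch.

71

p* = 1 − e/c = 1 − 1.037/1.286 = 0.1936.
Expected occupied patches = N × p* = 366 × 0.1936 = 70.87 ≈ 71.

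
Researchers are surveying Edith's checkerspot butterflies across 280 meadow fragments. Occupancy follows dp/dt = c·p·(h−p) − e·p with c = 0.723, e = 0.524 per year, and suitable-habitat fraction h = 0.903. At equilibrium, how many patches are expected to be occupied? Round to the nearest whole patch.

p* = h − e/c = 0.903 − 0.7248 = 0.1782.
Expected occupied patches = N × p* = 280 × 0.1782 = 49.91 ≈ 50.

50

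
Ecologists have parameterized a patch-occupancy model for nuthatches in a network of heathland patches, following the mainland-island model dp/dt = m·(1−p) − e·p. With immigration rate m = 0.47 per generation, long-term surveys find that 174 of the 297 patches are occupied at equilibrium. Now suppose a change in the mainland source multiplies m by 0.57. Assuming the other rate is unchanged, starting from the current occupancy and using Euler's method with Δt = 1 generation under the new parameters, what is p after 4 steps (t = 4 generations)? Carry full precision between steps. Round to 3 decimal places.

0.450

Observed p* = 174/297 = 0.58586.
Balance m(1−p*) = e·p* gives e = m(1−p*)/p* = 0.47×0.41414/0.58586 = 0.33224.
Starting from p₀ = 0.58586; update p ← p + (dp/dt)·Δt with the new parameters.
step 1: Δp = -0.08370, p = 0.50216
step 2: Δp = -0.03347, p = 0.46869
step 3: Δp = -0.01338, p = 0.45531
step 4: Δp = -0.00535, p = 0.44996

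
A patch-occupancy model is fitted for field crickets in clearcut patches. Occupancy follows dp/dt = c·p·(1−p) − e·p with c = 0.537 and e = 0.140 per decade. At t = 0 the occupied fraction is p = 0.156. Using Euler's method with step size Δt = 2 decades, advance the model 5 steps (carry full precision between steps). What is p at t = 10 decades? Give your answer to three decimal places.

Update rule: p ← p + [c·p·(1−p) − e·p]·Δt with Δt = 2.
p: 0.15600 → 0.25373  (Δp = +0.09773)
p: 0.25373 → 0.38605  (Δp = +0.13232)
p: 0.38605 → 0.53251  (Δp = +0.14646)
p: 0.53251 → 0.65077  (Δp = +0.11826)
p: 0.65077 → 0.71264  (Δp = +0.06187)

0.713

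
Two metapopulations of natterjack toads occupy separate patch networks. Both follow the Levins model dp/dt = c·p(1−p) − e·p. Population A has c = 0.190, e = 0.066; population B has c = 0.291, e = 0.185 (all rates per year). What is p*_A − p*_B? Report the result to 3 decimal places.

0.288

A: p*_A = 1 − 0.066/0.190 = 0.6526.
B: p*_B = 1 − 0.185/0.291 = 0.3643.
p*_A − p*_B = 0.6526 − 0.3643 = 0.2884.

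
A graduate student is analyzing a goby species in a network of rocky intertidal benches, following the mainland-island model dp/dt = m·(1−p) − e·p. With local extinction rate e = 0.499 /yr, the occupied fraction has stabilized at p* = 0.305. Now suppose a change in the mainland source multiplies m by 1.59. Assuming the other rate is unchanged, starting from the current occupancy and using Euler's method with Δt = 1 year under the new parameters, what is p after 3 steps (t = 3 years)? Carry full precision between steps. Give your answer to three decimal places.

Balance m(1−p*) = e·p* gives m = e·p*/(1−p*) = 0.499×0.30500/0.69500 = 0.21899.
Starting from p₀ = 0.30500; update p ← p + (dp/dt)·Δt with the new parameters.
p: 0.30500 → 0.39480  (Δp = +0.08980)
p: 0.39480 → 0.40852  (Δp = +0.01372)
p: 0.40852 → 0.41061  (Δp = +0.00210)

0.411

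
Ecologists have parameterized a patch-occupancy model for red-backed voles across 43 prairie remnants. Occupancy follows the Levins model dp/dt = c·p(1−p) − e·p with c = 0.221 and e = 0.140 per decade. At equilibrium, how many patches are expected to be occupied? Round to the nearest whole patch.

16

p* = 1 − e/c = 1 − 0.140/0.221 = 0.3665.
Expected occupied patches = N × p* = 43 × 0.3665 = 15.76 ≈ 16.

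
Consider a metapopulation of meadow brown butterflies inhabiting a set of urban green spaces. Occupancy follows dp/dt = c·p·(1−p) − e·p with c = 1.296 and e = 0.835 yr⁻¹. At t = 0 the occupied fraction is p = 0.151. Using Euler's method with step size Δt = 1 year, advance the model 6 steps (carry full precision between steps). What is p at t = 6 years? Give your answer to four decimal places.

0.3355

Update rule: p ← p + [c·p·(1−p) − e·p]·Δt with Δt = 1.
p: 0.15100 → 0.19106  (Δp = +0.04006)
p: 0.19106 → 0.23183  (Δp = +0.04077)
p: 0.23183 → 0.26905  (Δp = +0.03722)
p: 0.26905 → 0.29927  (Δp = +0.03022)
p: 0.29927 → 0.32116  (Δp = +0.02189)
p: 0.32116 → 0.33554  (Δp = +0.01438)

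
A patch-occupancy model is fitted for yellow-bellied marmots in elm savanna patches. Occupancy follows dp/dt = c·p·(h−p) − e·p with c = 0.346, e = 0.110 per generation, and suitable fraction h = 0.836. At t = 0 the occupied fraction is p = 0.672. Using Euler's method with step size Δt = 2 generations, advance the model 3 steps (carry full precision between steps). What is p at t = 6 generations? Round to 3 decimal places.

Update rule: p ← p + [c·p·(h−p) − e·p]·Δt with Δt = 2.
t = 2: p = 0.67200 + (-0.07158) = 0.60042
t = 4: p = 0.60042 + (-0.03421) = 0.56621
t = 6: p = 0.56621 + (-0.01886) = 0.54735

0.547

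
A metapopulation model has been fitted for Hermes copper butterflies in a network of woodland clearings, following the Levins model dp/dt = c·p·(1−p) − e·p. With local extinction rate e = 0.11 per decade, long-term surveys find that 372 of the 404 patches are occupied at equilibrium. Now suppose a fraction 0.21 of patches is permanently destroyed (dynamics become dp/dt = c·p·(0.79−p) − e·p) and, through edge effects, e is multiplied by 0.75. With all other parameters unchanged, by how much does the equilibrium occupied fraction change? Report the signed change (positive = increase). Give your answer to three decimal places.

-0.190

Observed p* = 372/404 = 0.92079.
Balance c(1−p*) = e gives c = e/(1 − 0.92079) = 0.11/0.07921 = 1.38871.
New p* = 0.79 − e/c = 0.79 − 0.08250/1.38871 = 0.73059.
Δp* = 0.73059 − 0.92079 = -0.19020.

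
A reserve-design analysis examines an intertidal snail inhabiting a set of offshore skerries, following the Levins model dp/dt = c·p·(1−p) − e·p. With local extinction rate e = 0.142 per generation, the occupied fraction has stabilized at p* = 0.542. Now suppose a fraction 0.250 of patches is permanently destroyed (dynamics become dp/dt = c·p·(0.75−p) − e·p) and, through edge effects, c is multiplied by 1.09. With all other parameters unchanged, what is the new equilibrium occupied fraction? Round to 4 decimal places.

Balance c(1−p*) = e gives c = e/(1 − 0.54200) = 0.142/0.45800 = 0.31004.
New p* = 0.75 − e/c = 0.75 − 0.14200/0.33794 = 0.32981.

0.3298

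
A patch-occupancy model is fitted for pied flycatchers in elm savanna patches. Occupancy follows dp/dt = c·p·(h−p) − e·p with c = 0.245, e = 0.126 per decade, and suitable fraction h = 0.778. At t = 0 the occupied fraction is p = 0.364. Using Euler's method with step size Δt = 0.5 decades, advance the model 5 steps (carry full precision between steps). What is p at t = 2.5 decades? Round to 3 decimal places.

0.344

Update rule: p ← p + [c·p·(h−p) − e·p]·Δt with Δt = 0.5.
p: 0.36400 → 0.35953  (Δp = -0.00447)
p: 0.35953 → 0.35531  (Δp = -0.00422)
p: 0.35531 → 0.35132  (Δp = -0.00399)
p: 0.35132 → 0.34755  (Δp = -0.00377)
p: 0.34755 → 0.34398  (Δp = -0.00357)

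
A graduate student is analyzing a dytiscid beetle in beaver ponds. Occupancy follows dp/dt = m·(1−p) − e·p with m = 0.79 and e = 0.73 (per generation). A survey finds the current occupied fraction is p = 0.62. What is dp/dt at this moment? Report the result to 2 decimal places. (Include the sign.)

-0.15

Colonization term: m·(1−p) = 0.79×0.3800 = 0.30020.
Extinction term: e·p = 0.45260.
dp/dt = 0.30020 − 0.45260 = -0.15240.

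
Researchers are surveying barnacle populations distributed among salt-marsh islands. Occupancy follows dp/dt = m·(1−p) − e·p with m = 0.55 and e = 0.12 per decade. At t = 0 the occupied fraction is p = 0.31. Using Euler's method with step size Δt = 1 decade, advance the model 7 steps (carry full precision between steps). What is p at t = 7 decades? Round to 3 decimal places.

Update rule: p ← p + [m·(1−p) − e·p]·Δt with Δt = 1.
p: 0.31000 → 0.65230  (Δp = +0.34230)
p: 0.65230 → 0.76526  (Δp = +0.11296)
p: 0.76526 → 0.80254  (Δp = +0.03728)
p: 0.80254 → 0.81484  (Δp = +0.01230)
p: 0.81484 → 0.81890  (Δp = +0.00406)
p: 0.81890 → 0.82024  (Δp = +0.00134)
p: 0.82024 → 0.82068  (Δp = +0.00044)

0.821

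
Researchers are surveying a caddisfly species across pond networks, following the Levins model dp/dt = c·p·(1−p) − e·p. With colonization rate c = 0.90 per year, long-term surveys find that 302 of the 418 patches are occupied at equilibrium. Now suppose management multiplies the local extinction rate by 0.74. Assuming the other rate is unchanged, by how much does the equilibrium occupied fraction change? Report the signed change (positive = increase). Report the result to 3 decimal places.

0.072

Observed p* = 302/418 = 0.72249.
Balance c(1−p*) = e gives e = 0.90×(1 − 0.72249) = 0.24976.
New p* = 1 − e/c = 1 − 0.18482/0.90000 = 0.79464.
Δp* = 0.79464 − 0.72249 = +0.07215.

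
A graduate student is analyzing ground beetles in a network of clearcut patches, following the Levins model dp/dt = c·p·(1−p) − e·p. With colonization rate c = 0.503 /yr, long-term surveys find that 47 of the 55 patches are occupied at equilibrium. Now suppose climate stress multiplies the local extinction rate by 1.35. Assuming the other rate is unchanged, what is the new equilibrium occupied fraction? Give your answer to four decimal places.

0.8036

Observed p* = 47/55 = 0.85455.
Balance c(1−p*) = e gives e = 0.503×(1 − 0.85455) = 0.07316.
New p* = 1 − e/c = 1 − 0.09877/0.50300 = 0.80364.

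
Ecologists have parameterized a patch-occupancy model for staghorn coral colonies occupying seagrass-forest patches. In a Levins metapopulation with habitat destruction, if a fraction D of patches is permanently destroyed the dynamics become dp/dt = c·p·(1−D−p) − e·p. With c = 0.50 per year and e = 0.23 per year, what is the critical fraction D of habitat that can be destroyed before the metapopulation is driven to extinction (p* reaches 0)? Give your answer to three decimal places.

The nontrivial equilibrium is p* = (1−D) − e/c; extinction occurs when this hits zero.
So D_crit = 1 − e/c = 1 − 0.23/0.50 = 1 − 0.4600 = 0.5400.
This equals the undisturbed p*, a classic result of Lande's extension.

0.540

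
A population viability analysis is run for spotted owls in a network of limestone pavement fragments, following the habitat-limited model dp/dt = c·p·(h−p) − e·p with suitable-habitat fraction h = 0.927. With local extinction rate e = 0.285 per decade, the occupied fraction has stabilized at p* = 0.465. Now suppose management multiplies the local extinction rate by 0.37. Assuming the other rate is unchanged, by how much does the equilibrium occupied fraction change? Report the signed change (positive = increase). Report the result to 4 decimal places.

Balance c(h−p*) = e gives c = e/(0.927 − 0.46500) = 0.285/0.46200 = 0.61688.
New p* = 0.927 − e/c = 0.927 − 0.10545/0.61688 = 0.75606.
Δp* = 0.75606 − 0.46500 = +0.29106.

0.2911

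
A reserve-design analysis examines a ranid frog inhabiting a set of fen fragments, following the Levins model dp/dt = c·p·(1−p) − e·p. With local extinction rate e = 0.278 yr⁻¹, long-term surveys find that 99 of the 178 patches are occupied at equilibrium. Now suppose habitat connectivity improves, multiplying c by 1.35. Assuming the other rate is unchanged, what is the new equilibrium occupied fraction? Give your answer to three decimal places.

Observed p* = 99/178 = 0.55618.
Balance c(1−p*) = e gives c = e/(1 − 0.55618) = 0.278/0.44382 = 0.62638.
New p* = 1 − e/c = 1 − 0.27800/0.84561 = 0.67124.

0.671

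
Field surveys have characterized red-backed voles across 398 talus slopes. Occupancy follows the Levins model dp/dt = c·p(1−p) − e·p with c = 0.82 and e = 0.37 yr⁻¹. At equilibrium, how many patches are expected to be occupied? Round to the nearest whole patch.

p* = 1 − e/c = 1 − 0.37/0.82 = 0.5488.
Expected occupied patches = N × p* = 398 × 0.5488 = 218.41 ≈ 218.

218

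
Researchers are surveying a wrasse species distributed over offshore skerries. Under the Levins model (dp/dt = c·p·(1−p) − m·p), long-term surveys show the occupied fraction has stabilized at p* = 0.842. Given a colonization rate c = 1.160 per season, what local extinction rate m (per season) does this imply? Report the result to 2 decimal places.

0.18

At equilibrium c(1−p*) = m.
m = 1.160 × (1 − 0.842) = 1.160 × 0.1580 = 0.1833.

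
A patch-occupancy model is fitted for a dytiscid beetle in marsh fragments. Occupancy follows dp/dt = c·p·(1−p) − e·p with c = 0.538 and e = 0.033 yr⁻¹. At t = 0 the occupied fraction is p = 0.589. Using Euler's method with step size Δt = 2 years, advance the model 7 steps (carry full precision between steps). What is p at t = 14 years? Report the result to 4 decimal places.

Update rule: p ← p + [c·p·(1−p) − e·p]·Δt with Δt = 2.
step 1: Δp = +0.22160, p = 0.81060
step 2: Δp = +0.11169, p = 0.92230
step 3: Δp = +0.01624, p = 0.93854
step 4: Δp = +0.00013, p = 0.93866
step 5: Δp = -0.00000, p = 0.93866
step 6: Δp = +0.00000, p = 0.93866
step 7: Δp = -0.00000, p = 0.93866

0.9387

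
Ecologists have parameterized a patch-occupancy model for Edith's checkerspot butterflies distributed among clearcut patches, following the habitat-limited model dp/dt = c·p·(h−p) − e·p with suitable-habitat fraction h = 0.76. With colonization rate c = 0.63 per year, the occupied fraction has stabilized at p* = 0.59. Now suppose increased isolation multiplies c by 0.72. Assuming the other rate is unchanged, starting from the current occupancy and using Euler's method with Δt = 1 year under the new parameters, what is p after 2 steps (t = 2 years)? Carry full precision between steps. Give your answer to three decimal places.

0.560

Balance c(h−p*) = e gives e = 0.63×(0.76 − 0.59000) = 0.10710.
Starting from p₀ = 0.59000; update p ← p + (dp/dt)·Δt with the new parameters.
p: 0.59000 → 0.57231  (Δp = -0.01769)
p: 0.57231 → 0.55974  (Δp = -0.01257)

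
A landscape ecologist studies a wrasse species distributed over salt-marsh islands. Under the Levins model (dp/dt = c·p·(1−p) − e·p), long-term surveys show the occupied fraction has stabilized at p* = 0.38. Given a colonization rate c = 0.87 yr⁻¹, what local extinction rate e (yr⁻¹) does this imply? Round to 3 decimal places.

At equilibrium c(1−p*) = e.
e = 0.87 × (1 − 0.38) = 0.87 × 0.6200 = 0.5394.

0.539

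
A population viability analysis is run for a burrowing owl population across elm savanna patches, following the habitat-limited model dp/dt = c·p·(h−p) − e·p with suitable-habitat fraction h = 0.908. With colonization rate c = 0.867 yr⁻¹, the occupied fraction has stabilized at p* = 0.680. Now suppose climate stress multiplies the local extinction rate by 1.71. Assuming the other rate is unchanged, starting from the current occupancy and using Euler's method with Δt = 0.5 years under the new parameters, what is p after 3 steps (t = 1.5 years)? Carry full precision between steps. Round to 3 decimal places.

Balance c(h−p*) = e gives e = 0.867×(0.908 − 0.68000) = 0.19768.
Starting from p₀ = 0.68000; update p ← p + (dp/dt)·Δt with the new parameters.
  1  |  dp/dt·Δt = -0.047719  |  p_1 = 0.632281
  2  |  dp/dt·Δt = -0.031291  |  p_2 = 0.600990
  3  |  dp/dt·Δt = -0.021590  |  p_3 = 0.579400

0.579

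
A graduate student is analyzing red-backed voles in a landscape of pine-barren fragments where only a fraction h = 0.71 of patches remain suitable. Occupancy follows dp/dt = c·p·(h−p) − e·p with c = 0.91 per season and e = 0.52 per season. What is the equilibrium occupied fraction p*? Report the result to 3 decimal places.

Setting dp/dt = 0 and dividing by p* gives c·(h−p*) = e.
So p* = h − e/c = 0.71 − 0.52/0.91 = 0.71 − 0.5714 = 0.1386.

0.139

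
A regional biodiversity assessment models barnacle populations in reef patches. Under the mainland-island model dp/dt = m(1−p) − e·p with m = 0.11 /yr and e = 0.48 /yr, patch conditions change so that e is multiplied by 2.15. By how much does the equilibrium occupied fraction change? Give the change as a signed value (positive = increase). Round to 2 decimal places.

-0.09

Before: p* = 0.11/(0.11+0.48) = 0.1864.
After: m = 0.11, e = 1.032; p* = 0.11/1.1420 = 0.0963.
Δp* = 0.0963 − 0.1864 = -0.0901.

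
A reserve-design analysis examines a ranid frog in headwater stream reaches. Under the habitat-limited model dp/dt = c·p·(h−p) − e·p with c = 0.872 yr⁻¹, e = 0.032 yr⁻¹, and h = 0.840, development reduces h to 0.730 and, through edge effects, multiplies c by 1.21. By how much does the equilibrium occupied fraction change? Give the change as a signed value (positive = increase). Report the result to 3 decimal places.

-0.104

Before: p* = h − e/c = 0.840 − 0.032/0.872 = 0.840 − 0.0367 = 0.8033.
After: c = 1.05512, e = 0.032, h = 0.730; p* = 0.730 − 0.032/1.05512 = 0.6997.
Δp* = 0.6997 − 0.8033 = -0.1036.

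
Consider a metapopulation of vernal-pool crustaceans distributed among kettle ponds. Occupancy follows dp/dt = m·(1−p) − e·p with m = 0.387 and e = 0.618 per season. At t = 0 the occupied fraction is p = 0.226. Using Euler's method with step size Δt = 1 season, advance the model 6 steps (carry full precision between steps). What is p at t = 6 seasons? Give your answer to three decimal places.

Update rule: p ← p + [m·(1−p) − e·p]·Δt with Δt = 1.
step 1: Δp = +0.15987, p = 0.38587
step 2: Δp = -0.00080, p = 0.38507
step 3: Δp = +0.00000, p = 0.38507
step 4: Δp = -0.00000, p = 0.38507
step 5: Δp = +0.00000, p = 0.38507
step 6: Δp = -0.00000, p = 0.38507

0.385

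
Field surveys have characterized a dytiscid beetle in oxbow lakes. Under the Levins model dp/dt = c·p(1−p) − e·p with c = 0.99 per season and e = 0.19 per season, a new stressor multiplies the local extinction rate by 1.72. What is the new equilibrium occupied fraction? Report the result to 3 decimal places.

0.670

Before: p* = 1 − 0.19/0.99 = 0.8081.
After the change, c = 0.99, e = 0.3268, so p* = 1 − 0.3268/0.99 = 0.6699.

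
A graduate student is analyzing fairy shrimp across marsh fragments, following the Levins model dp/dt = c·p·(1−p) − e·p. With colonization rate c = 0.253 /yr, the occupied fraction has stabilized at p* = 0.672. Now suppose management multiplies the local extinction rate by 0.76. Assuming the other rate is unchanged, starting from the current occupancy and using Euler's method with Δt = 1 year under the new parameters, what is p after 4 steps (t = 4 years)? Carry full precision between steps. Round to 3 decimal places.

Balance c(1−p*) = e gives e = 0.253×(1 − 0.67200) = 0.08298.
Starting from p₀ = 0.67200; update p ← p + (dp/dt)·Δt with the new parameters.
p: 0.67200 → 0.68538  (Δp = +0.01338)
p: 0.68538 → 0.69671  (Δp = +0.01133)
p: 0.69671 → 0.70623  (Δp = +0.00952)
p: 0.70623 → 0.71418  (Δp = +0.00795)

0.714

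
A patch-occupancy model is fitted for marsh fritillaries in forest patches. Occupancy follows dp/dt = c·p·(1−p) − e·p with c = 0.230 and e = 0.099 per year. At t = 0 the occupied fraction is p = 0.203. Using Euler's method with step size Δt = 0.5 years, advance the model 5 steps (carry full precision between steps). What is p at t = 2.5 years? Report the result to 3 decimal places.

0.247

Update rule: p ← p + [c·p·(1−p) − e·p]·Δt with Δt = 0.5.
p: 0.20300 → 0.21156  (Δp = +0.00856)
p: 0.21156 → 0.22027  (Δp = +0.00871)
p: 0.22027 → 0.22912  (Δp = +0.00885)
p: 0.22912 → 0.23809  (Δp = +0.00897)
p: 0.23809 → 0.24716  (Δp = +0.00908)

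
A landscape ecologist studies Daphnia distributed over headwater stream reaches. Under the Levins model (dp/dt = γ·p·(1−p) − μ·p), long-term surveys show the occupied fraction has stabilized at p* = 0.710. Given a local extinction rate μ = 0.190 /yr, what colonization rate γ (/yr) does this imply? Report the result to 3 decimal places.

At equilibrium γ(1−p*) = μ, so γ = μ/(1−p*).
γ = 0.190/(1 − 0.710) = 0.190/0.2900 = 0.6552.

0.655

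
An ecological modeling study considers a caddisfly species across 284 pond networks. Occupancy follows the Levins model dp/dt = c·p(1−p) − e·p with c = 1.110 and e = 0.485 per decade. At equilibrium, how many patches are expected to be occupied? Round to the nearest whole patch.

p* = 1 − e/c = 1 − 0.485/1.110 = 0.5631.
Expected occupied patches = N × p* = 284 × 0.5631 = 159.91 ≈ 160.

160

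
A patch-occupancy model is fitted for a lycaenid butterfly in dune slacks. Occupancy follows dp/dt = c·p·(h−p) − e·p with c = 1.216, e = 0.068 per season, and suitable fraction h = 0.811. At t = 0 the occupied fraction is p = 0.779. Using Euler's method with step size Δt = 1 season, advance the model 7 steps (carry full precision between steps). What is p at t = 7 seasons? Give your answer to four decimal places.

0.7551

Update rule: p ← p + [c·p·(h−p) − e·p]·Δt with Δt = 1.
t = 1: p = 0.77900 + (-0.02266) = 0.75634
t = 2: p = 0.75634 + (-0.00116) = 0.75518
t = 3: p = 0.75518 + (-0.00009) = 0.75509
t = 4: p = 0.75509 + (-0.00001) = 0.75508
t = 5: p = 0.75508 + (-0.00000) = 0.75508
t = 6: p = 0.75508 + (-0.00000) = 0.75508
t = 7: p = 0.75508 + (-0.00000) = 0.75508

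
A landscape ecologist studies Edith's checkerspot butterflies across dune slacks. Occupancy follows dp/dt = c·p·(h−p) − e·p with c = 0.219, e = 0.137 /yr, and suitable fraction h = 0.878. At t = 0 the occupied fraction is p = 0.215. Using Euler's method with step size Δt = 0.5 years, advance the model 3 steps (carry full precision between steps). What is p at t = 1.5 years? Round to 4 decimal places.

0.2176

Update rule: p ← p + [c·p·(h−p) − e·p]·Δt with Δt = 0.5.
t = 0.5: p = 0.21500 + (+0.00088) = 0.21588
t = 1: p = 0.21588 + (+0.00086) = 0.21675
t = 1.5: p = 0.21675 + (+0.00085) = 0.21759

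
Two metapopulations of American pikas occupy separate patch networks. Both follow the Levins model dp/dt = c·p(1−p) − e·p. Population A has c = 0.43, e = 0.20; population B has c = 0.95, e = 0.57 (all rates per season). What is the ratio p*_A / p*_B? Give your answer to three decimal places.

1.337

A: p*_A = 1 − 0.20/0.43 = 0.5349.
B: p*_B = 1 − 0.57/0.95 = 0.4000.
p*_A / p*_B = 0.5349/0.4000 = 1.3372.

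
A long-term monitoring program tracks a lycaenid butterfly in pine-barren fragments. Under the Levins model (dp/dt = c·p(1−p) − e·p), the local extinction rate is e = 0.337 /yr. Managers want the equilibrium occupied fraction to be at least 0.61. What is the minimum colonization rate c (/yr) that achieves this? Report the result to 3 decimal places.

p* = 1 − e/c ≥ 0.61 requires e/c ≤ 0.3900, i.e. c ≥ e/0.3900.
c_min = 0.337/0.3900 = 0.8641.

0.864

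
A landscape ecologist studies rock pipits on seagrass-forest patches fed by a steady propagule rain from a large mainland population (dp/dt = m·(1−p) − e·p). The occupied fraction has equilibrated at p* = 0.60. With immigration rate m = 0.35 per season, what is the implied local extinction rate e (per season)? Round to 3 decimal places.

At equilibrium m(1−p*) = e·p*, so e = m(1−p*)/p*.
e = 0.35 × 0.4000 / 0.60 = 0.2333.

0.233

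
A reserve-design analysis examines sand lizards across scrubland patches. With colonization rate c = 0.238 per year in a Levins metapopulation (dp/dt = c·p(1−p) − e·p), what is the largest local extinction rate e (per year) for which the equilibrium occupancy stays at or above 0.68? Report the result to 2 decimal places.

1 − e/c ≥ 0.68 ⇒ e ≤ c(1 − 0.68) = 0.238 × 0.3200.
e_max = 0.0762.

0.08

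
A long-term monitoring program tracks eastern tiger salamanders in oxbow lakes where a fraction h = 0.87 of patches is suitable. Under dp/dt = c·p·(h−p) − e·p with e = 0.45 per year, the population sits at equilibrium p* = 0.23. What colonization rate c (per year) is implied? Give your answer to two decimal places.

At equilibrium c(h−p*) = e, so c = e/(h−p*).
c = 0.45/(0.87 − 0.23) = 0.45/0.6400 = 0.7031.

0.70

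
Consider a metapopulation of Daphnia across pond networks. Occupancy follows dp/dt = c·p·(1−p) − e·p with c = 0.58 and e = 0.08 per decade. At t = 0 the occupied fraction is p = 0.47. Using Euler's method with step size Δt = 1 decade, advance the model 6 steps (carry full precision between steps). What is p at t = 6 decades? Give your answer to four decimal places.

Update rule: p ← p + [c·p·(1−p) − e·p]·Δt with Δt = 1.
step 1: Δp = +0.10688, p = 0.57688
step 2: Δp = +0.09542, p = 0.67230
step 3: Δp = +0.07400, p = 0.74630
step 4: Δp = +0.05011, p = 0.79641
step 5: Δp = +0.03033, p = 0.82674
step 6: Δp = +0.01694, p = 0.84368

0.8437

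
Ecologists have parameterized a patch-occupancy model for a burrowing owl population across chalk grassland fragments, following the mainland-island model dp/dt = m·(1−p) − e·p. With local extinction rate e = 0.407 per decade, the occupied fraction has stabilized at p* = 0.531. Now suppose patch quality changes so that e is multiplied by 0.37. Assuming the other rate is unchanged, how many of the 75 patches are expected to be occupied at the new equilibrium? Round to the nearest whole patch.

57

Balance m(1−p*) = e·p* gives m = e·p*/(1−p*) = 0.407×0.53100/0.46900 = 0.46080.
New p* = m/(m+e) = 0.46080/(0.46080+0.15059) = 0.75369.
Expected occupied = 75 × 0.75369 = 56.53 ≈ 57.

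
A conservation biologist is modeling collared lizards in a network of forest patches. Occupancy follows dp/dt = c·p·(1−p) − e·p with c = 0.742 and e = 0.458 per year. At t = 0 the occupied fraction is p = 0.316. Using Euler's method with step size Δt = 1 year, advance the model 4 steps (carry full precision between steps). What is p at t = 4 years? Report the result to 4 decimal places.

0.3616

Update rule: p ← p + [c·p·(1−p) − e·p]·Δt with Δt = 1.
t = 1: p = 0.31600 + (+0.01565) = 0.33165
t = 2: p = 0.33165 + (+0.01257) = 0.34423
t = 3: p = 0.34423 + (+0.00984) = 0.35407
t = 4: p = 0.35407 + (+0.00754) = 0.36160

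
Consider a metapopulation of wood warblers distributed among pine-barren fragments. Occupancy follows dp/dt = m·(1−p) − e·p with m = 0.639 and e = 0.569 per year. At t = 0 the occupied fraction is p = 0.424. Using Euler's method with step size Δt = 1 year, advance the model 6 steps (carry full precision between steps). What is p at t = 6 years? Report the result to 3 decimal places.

0.529

Update rule: p ← p + [m·(1−p) − e·p]·Δt with Δt = 1.
p: 0.42400 → 0.55081  (Δp = +0.12681)
p: 0.55081 → 0.52443  (Δp = -0.02638)
p: 0.52443 → 0.52992  (Δp = +0.00549)
p: 0.52992 → 0.52878  (Δp = -0.00114)
p: 0.52878 → 0.52901  (Δp = +0.00024)
p: 0.52901 → 0.52897  (Δp = -0.00005)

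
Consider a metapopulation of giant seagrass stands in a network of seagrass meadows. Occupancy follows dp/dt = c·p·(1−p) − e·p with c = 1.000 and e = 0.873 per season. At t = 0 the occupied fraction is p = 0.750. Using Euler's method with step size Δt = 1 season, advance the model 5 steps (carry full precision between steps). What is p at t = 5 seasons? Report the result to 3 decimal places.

Update rule: p ← p + [c·p·(1−p) − e·p]·Δt with Δt = 1.
p: 0.75000 → 0.28275  (Δp = -0.46725)
p: 0.28275 → 0.23871  (Δp = -0.04404)
p: 0.23871 → 0.21204  (Δp = -0.02667)
p: 0.21204 → 0.19401  (Δp = -0.01803)
p: 0.19401 → 0.18101  (Δp = -0.01300)

0.181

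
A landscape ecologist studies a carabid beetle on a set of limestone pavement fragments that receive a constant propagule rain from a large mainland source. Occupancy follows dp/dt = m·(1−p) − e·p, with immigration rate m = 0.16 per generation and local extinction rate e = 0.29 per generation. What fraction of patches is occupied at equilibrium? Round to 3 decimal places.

0.356

Setting dp/dt = 0: m − m·p* = e·p*, so m = (m+e)·p*.
p* = m/(m+e) = 0.16/(0.16+0.29) = 0.16/0.4500 = 0.3556.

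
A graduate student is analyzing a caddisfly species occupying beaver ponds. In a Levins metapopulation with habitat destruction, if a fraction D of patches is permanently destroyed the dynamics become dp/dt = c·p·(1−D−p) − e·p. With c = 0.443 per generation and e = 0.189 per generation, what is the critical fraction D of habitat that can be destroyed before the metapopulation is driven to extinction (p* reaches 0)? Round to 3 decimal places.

0.573

The nontrivial equilibrium is p* = (1−D) − e/c; extinction occurs when this hits zero.
So D_crit = 1 − e/c = 1 − 0.189/0.443 = 1 − 0.4266 = 0.5734.
Note this equals the original equilibrium occupancy — the Levins extinction-debt result.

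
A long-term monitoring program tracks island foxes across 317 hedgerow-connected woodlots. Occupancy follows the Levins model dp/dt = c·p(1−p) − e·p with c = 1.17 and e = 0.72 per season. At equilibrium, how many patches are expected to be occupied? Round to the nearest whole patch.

p* = 1 − e/c = 1 − 0.72/1.17 = 0.3846.
Expected occupied patches = N × p* = 317 × 0.3846 = 121.92 ≈ 122.

122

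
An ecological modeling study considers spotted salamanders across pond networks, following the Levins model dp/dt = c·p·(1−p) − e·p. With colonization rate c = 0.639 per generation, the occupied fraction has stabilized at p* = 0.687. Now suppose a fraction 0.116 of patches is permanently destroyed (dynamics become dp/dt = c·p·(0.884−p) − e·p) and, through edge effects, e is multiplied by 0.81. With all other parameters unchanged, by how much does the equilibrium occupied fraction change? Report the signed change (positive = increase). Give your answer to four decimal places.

Balance c(1−p*) = e gives e = 0.639×(1 − 0.68700) = 0.20001.
New p* = 0.884 − e/c = 0.884 − 0.16201/0.63900 = 0.63046.
Δp* = 0.63046 − 0.68700 = -0.05654.

-0.0565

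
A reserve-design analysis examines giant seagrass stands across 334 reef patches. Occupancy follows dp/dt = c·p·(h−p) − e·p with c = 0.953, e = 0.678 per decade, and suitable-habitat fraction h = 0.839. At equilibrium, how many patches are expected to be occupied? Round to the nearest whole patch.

p* = h − e/c = 0.839 − 0.7114 = 0.1276.
Expected occupied patches = N × p* = 334 × 0.1276 = 42.61 ≈ 43.

43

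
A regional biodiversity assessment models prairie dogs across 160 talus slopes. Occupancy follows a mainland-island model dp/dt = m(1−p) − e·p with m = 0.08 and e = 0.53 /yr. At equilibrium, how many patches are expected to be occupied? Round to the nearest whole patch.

p* = m/(m+e) = 0.08/0.6100 = 0.1311.
Expected occupied patches = N × p* = 160 × 0.1311 = 20.98 ≈ 21.

21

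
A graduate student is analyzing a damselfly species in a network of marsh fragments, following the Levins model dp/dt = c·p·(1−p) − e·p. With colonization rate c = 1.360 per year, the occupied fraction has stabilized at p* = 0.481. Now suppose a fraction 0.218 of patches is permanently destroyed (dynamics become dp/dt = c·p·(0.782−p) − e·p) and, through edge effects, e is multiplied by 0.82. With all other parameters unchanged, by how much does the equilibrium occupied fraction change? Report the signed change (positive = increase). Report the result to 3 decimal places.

-0.125

Balance c(1−p*) = e gives e = 1.360×(1 − 0.48100) = 0.70584.
New p* = 0.782 − e/c = 0.782 − 0.57879/1.36000 = 0.35642.
Δp* = 0.35642 − 0.48100 = -0.12458.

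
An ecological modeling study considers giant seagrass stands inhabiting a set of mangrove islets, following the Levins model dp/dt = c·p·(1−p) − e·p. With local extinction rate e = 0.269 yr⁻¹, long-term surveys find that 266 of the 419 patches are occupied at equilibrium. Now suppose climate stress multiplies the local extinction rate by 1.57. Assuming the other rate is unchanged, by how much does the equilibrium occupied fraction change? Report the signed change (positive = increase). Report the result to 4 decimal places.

-0.2081

Observed p* = 266/419 = 0.63484.
Balance c(1−p*) = e gives c = e/(1 − 0.63484) = 0.269/0.36516 = 0.73666.
New p* = 1 − e/c = 1 − 0.42233/0.73666 = 0.42670.
Δp* = 0.42670 − 0.63484 = -0.20814.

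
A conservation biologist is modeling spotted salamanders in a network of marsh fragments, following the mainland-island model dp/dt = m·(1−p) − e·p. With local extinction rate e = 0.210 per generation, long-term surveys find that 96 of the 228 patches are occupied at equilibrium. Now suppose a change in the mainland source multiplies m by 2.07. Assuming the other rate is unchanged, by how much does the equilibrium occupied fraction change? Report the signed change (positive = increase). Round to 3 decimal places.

0.180

Observed p* = 96/228 = 0.42105.
Balance m(1−p*) = e·p* gives m = e·p*/(1−p*) = 0.210×0.42105/0.57895 = 0.15273.
New p* = m/(m+e) = 0.31615/(0.31615+0.21000) = 0.60087.
Δp* = 0.60087 − 0.42105 = +0.17982.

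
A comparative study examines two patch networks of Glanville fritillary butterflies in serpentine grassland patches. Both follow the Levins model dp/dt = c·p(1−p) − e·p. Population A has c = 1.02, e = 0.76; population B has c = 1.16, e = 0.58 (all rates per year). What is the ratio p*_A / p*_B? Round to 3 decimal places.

0.510

A: p*_A = 1 − 0.76/1.02 = 0.2549.
B: p*_B = 1 − 0.58/1.16 = 0.5000.
p*_A / p*_B = 0.2549/0.5000 = 0.5098.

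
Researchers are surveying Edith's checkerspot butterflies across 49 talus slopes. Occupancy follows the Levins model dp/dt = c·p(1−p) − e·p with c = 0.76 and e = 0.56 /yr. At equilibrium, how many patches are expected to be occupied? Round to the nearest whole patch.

p* = 1 − e/c = 1 − 0.56/0.76 = 0.2632.
Expected occupied patches = N × p* = 49 × 0.2632 = 12.89 ≈ 13.

13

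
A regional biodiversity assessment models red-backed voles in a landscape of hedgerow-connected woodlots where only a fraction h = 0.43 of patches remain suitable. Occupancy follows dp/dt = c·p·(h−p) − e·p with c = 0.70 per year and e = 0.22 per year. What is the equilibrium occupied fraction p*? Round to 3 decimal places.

Setting dp/dt = 0 and dividing by p* gives c·(h−p*) = e.
So p* = h − e/c = 0.43 − 0.22/0.70 = 0.43 − 0.3143 = 0.1157.

0.116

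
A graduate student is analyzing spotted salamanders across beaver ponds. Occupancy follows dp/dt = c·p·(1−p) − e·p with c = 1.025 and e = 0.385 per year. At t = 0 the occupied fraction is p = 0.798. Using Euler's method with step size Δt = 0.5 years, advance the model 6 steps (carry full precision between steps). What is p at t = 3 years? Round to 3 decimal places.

Update rule: p ← p + [c·p·(1−p) − e·p]·Δt with Δt = 0.5.
p: 0.79800 → 0.72700  (Δp = -0.07100)
p: 0.72700 → 0.68877  (Δp = -0.03823)
p: 0.68877 → 0.66604  (Δp = -0.02272)
p: 0.66604 → 0.65182  (Δp = -0.01422)
p: 0.65182 → 0.64266  (Δp = -0.00916)
p: 0.64266 → 0.63664  (Δp = -0.00602)

0.637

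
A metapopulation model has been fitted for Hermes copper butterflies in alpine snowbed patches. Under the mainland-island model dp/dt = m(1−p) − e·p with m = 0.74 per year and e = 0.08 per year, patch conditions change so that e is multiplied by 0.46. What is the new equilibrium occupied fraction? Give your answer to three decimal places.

Before: p* = 0.74/(0.74+0.08) = 0.9024.
After: m = 0.74, e = 0.0368; p* = 0.74/0.7768 = 0.9526.

0.953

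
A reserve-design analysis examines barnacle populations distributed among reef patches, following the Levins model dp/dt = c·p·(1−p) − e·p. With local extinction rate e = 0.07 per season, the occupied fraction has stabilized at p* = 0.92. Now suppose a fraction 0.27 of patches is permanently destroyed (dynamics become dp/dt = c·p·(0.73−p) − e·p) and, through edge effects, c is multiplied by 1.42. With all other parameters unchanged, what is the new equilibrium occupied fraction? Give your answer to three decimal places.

0.674

Balance c(1−p*) = e gives c = e/(1 − 0.92000) = 0.07/0.08000 = 0.87500.
New p* = 0.73 − e/c = 0.73 − 0.07000/1.24250 = 0.67366.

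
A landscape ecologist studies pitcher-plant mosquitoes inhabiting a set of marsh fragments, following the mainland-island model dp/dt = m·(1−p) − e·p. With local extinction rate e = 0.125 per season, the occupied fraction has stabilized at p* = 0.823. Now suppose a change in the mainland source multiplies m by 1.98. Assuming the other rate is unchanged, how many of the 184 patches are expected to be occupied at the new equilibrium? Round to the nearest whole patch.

166

Balance m(1−p*) = e·p* gives m = e·p*/(1−p*) = 0.125×0.82300/0.17700 = 0.58121.
New p* = m/(m+e) = 1.15080/(1.15080+0.12500) = 0.90202.
Expected occupied = 184 × 0.90202 = 165.97 ≈ 166.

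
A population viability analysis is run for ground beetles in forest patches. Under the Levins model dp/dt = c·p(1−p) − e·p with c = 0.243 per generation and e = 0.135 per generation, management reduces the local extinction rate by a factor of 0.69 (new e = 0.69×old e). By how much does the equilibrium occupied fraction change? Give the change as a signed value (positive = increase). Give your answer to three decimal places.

0.172

Before: p* = 1 − 0.135/0.243 = 0.4444.
After the change, c = 0.243, e = 0.09315, so p* = 1 − 0.09315/0.243 = 0.6167.
Δp* = 0.6167 − 0.4444 = +0.1722.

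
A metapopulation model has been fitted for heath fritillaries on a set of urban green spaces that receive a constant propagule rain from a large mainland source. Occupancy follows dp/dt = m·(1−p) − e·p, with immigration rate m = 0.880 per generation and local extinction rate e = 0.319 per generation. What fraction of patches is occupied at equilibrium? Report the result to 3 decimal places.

Setting dp/dt = 0: m − m·p* = e·p*, so m = (m+e)·p*.
p* = m/(m+e) = 0.880/(0.880+0.319) = 0.880/1.1990 = 0.7339.

0.734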